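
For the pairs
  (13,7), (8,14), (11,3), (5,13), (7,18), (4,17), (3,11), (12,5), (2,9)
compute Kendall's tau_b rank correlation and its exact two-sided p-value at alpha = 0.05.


Step 1: Enumerate the 36 unordered pairs (i,j) with i<j and classify each by sign(x_j-x_i) * sign(y_j-y_i).
  (1,2):dx=-5,dy=+7->D; (1,3):dx=-2,dy=-4->C; (1,4):dx=-8,dy=+6->D; (1,5):dx=-6,dy=+11->D
  (1,6):dx=-9,dy=+10->D; (1,7):dx=-10,dy=+4->D; (1,8):dx=-1,dy=-2->C; (1,9):dx=-11,dy=+2->D
  (2,3):dx=+3,dy=-11->D; (2,4):dx=-3,dy=-1->C; (2,5):dx=-1,dy=+4->D; (2,6):dx=-4,dy=+3->D
  (2,7):dx=-5,dy=-3->C; (2,8):dx=+4,dy=-9->D; (2,9):dx=-6,dy=-5->C; (3,4):dx=-6,dy=+10->D
  (3,5):dx=-4,dy=+15->D; (3,6):dx=-7,dy=+14->D; (3,7):dx=-8,dy=+8->D; (3,8):dx=+1,dy=+2->C
  (3,9):dx=-9,dy=+6->D; (4,5):dx=+2,dy=+5->C; (4,6):dx=-1,dy=+4->D; (4,7):dx=-2,dy=-2->C
  (4,8):dx=+7,dy=-8->D; (4,9):dx=-3,dy=-4->C; (5,6):dx=-3,dy=-1->C; (5,7):dx=-4,dy=-7->C
  (5,8):dx=+5,dy=-13->D; (5,9):dx=-5,dy=-9->C; (6,7):dx=-1,dy=-6->C; (6,8):dx=+8,dy=-12->D
  (6,9):dx=-2,dy=-8->C; (7,8):dx=+9,dy=-6->D; (7,9):dx=-1,dy=-2->C; (8,9):dx=-10,dy=+4->D
Step 2: C = 15, D = 21, total pairs = 36.
Step 3: tau = (C - D)/(n(n-1)/2) = (15 - 21)/36 = -0.166667.
Step 4: Exact two-sided p-value (enumerate n! = 362880 permutations of y under H0): p = 0.612202.
Step 5: alpha = 0.05. fail to reject H0.

tau_b = -0.1667 (C=15, D=21), p = 0.612202, fail to reject H0.


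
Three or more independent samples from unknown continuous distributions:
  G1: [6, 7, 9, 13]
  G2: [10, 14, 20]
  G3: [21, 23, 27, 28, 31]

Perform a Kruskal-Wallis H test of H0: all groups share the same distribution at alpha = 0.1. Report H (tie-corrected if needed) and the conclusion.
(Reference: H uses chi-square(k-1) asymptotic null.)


Step 1: Combine all N = 12 observations and assign midranks.
sorted (value, group, rank): (6,G1,1), (7,G1,2), (9,G1,3), (10,G2,4), (13,G1,5), (14,G2,6), (20,G2,7), (21,G3,8), (23,G3,9), (27,G3,10), (28,G3,11), (31,G3,12)
Step 2: Sum ranks within each group.
R_1 = 11 (n_1 = 4)
R_2 = 17 (n_2 = 3)
R_3 = 50 (n_3 = 5)
Step 3: H = 12/(N(N+1)) * sum(R_i^2/n_i) - 3(N+1)
     = 12/(12*13) * (11^2/4 + 17^2/3 + 50^2/5) - 3*13
     = 0.076923 * 626.583 - 39
     = 9.198718.
Step 4: No ties, so H is used without correction.
Step 5: Under H0, H ~ chi^2(2); p-value = 0.010058.
Step 6: alpha = 0.1. reject H0.

H = 9.1987, df = 2, p = 0.010058, reject H0.


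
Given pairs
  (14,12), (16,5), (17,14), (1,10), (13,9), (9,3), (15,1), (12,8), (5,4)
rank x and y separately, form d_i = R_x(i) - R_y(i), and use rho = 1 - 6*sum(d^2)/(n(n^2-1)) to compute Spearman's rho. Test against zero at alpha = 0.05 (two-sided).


Step 1: Rank x and y separately (midranks; no ties here).
rank(x): 14->6, 16->8, 17->9, 1->1, 13->5, 9->3, 15->7, 12->4, 5->2
rank(y): 12->8, 5->4, 14->9, 10->7, 9->6, 3->2, 1->1, 8->5, 4->3
Step 2: d_i = R_x(i) - R_y(i); compute d_i^2.
  (6-8)^2=4, (8-4)^2=16, (9-9)^2=0, (1-7)^2=36, (5-6)^2=1, (3-2)^2=1, (7-1)^2=36, (4-5)^2=1, (2-3)^2=1
sum(d^2) = 96.
Step 3: rho = 1 - 6*96 / (9*(9^2 - 1)) = 1 - 576/720 = 0.200000.
Step 4: Under H0, t = rho * sqrt((n-2)/(1-rho^2)) = 0.5401 ~ t(7).
Step 5: Two-sided p-value from the t-distribution with 7 df = 0.605901.
Step 6: alpha = 0.05. fail to reject H0.

rho = 0.2000, p = 0.605901, fail to reject H0 at alpha = 0.05.


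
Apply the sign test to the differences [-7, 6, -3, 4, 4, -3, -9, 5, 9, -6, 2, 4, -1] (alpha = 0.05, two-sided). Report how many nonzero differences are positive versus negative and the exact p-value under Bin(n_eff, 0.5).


Step 1: Discard zero differences. Original n = 13; n_eff = number of nonzero differences = 13.
Nonzero differences (with sign): -7, +6, -3, +4, +4, -3, -9, +5, +9, -6, +2, +4, -1
Step 2: Count signs: positive = 7, negative = 6.
Step 3: Under H0: P(positive) = 0.5, so the number of positives S ~ Bin(13, 0.5).
Step 4: Two-sided exact p-value = sum of Bin(13,0.5) probabilities at or below the observed probability = 1.000000.
Step 5: alpha = 0.05. fail to reject H0.

n_eff = 13, pos = 7, neg = 6, p = 1.000000, fail to reject H0.


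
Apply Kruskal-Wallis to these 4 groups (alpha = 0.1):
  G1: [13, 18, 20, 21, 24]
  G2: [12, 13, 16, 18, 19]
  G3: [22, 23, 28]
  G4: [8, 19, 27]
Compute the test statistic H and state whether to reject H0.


Step 1: Combine all N = 16 observations and assign midranks.
sorted (value, group, rank): (8,G4,1), (12,G2,2), (13,G1,3.5), (13,G2,3.5), (16,G2,5), (18,G1,6.5), (18,G2,6.5), (19,G2,8.5), (19,G4,8.5), (20,G1,10), (21,G1,11), (22,G3,12), (23,G3,13), (24,G1,14), (27,G4,15), (28,G3,16)
Step 2: Sum ranks within each group.
R_1 = 45 (n_1 = 5)
R_2 = 25.5 (n_2 = 5)
R_3 = 41 (n_3 = 3)
R_4 = 24.5 (n_4 = 3)
Step 3: H = 12/(N(N+1)) * sum(R_i^2/n_i) - 3(N+1)
     = 12/(16*17) * (45^2/5 + 25.5^2/5 + 41^2/3 + 24.5^2/3) - 3*17
     = 0.044118 * 1295.47 - 51
     = 6.152941.
Step 4: Ties present; correction factor C = 1 - 18/(16^3 - 16) = 0.995588. Corrected H = 6.152941 / 0.995588 = 6.180207.
Step 5: Under H0, H ~ chi^2(3); p-value = 0.103164.
Step 6: alpha = 0.1. fail to reject H0.

H = 6.1802, df = 3, p = 0.103164, fail to reject H0.


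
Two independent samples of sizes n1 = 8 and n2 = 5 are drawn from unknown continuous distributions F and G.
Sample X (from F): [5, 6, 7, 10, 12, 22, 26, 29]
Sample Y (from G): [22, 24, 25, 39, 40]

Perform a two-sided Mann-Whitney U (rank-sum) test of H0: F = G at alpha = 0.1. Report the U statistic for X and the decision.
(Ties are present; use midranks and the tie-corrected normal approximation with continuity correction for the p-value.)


Step 1: Combine and sort all 13 observations; assign midranks.
sorted (value, group): (5,X), (6,X), (7,X), (10,X), (12,X), (22,X), (22,Y), (24,Y), (25,Y), (26,X), (29,X), (39,Y), (40,Y)
ranks: 5->1, 6->2, 7->3, 10->4, 12->5, 22->6.5, 22->6.5, 24->8, 25->9, 26->10, 29->11, 39->12, 40->13
Step 2: Rank sum for X: R1 = 1 + 2 + 3 + 4 + 5 + 6.5 + 10 + 11 = 42.5.
Step 3: U_X = R1 - n1(n1+1)/2 = 42.5 - 8*9/2 = 42.5 - 36 = 6.5.
       U_Y = n1*n2 - U_X = 40 - 6.5 = 33.5.
Step 4: Ties are present, so use the tie-corrected normal approximation (with continuity correction) for the p-value.
Step 5: p-value = 0.056699; compare to alpha = 0.1. reject H0.

U_X = 6.5, p = 0.056699, reject H0 at alpha = 0.1.


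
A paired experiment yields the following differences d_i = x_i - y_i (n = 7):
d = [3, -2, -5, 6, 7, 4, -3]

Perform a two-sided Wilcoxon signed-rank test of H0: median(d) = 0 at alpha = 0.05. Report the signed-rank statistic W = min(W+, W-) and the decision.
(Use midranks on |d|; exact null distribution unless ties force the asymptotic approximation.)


Step 1: Drop any zero differences (none here) and take |d_i|.
|d| = [3, 2, 5, 6, 7, 4, 3]
Step 2: Midrank |d_i| (ties get averaged ranks).
ranks: |3|->2.5, |2|->1, |5|->5, |6|->6, |7|->7, |4|->4, |3|->2.5
Step 3: Attach original signs; sum ranks with positive sign and with negative sign.
W+ = 2.5 + 6 + 7 + 4 = 19.5
W- = 1 + 5 + 2.5 = 8.5
(Check: W+ + W- = 28 should equal n(n+1)/2 = 28.)
Step 4: Test statistic W = min(W+, W-) = 8.5.
Step 5: Ties in |d|, so use the tie-corrected normal approximation.
        E[W] = n(n+1)/4 = 7*8/4 = 14.
        Tie groups: |d|=3 (t=2); sum(t^3 - t) = 6.
        Var[W] = n(n+1)(2n+1)/24 - sum(t^3-t)/48 = 840/24 - 6/48 = 34.875.
        z = (W - E[W]) / sqrt(Var[W]) = (8.5 - 14) / 5.9055 = -0.9313.
        Two-sided p = 2*Phi(z) = 0.351681.
Step 6: alpha = 0.05. fail to reject H0.

W+ = 19.5, W- = 8.5, W = min = 8.5, p = 0.351681, fail to reject H0.


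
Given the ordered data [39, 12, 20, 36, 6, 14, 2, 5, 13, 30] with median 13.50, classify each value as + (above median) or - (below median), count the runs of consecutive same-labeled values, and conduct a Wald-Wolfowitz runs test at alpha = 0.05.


Step 1: Compute median = 13.50; label A = above, B = below.
Labels in order: ABAABABBBA  (n_A = 5, n_B = 5)
Step 2: Count runs R = 7.
Step 3: Under H0 (random ordering), E[R] = 2*n_A*n_B/(n_A+n_B) + 1 = 2*5*5/10 + 1 = 6.0000.
        Var[R] = 2*n_A*n_B*(2*n_A*n_B - n_A - n_B) / ((n_A+n_B)^2 * (n_A+n_B-1)) = 2000/900 = 2.2222.
        SD[R] = 1.4907.
Step 4: Continuity-corrected z = (R - 0.5 - E[R]) / SD[R] = (7 - 0.5 - 6.0000) / 1.4907 = 0.3354.
Step 5: Two-sided p-value via normal approximation = 2*(1 - Phi(|z|)) = 0.737316.
Step 6: alpha = 0.05. fail to reject H0.

R = 7, z = 0.3354, p = 0.737316, fail to reject H0.


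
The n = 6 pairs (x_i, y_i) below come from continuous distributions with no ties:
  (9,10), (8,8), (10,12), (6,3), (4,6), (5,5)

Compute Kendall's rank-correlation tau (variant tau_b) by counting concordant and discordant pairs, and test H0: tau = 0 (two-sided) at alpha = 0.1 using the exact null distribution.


Step 1: Enumerate the 15 unordered pairs (i,j) with i<j and classify each by sign(x_j-x_i) * sign(y_j-y_i).
  (1,2):dx=-1,dy=-2->C; (1,3):dx=+1,dy=+2->C; (1,4):dx=-3,dy=-7->C; (1,5):dx=-5,dy=-4->C
  (1,6):dx=-4,dy=-5->C; (2,3):dx=+2,dy=+4->C; (2,4):dx=-2,dy=-5->C; (2,5):dx=-4,dy=-2->C
  (2,6):dx=-3,dy=-3->C; (3,4):dx=-4,dy=-9->C; (3,5):dx=-6,dy=-6->C; (3,6):dx=-5,dy=-7->C
  (4,5):dx=-2,dy=+3->D; (4,6):dx=-1,dy=+2->D; (5,6):dx=+1,dy=-1->D
Step 2: C = 12, D = 3, total pairs = 15.
Step 3: tau = (C - D)/(n(n-1)/2) = (12 - 3)/15 = 0.600000.
Step 4: Exact two-sided p-value (enumerate n! = 720 permutations of y under H0): p = 0.136111.
Step 5: alpha = 0.1. fail to reject H0.

tau_b = 0.6000 (C=12, D=3), p = 0.136111, fail to reject H0.


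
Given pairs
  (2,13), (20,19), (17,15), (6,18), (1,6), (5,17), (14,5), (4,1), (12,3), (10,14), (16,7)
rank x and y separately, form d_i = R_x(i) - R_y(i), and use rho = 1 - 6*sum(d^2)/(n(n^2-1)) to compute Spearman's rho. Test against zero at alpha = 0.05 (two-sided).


Step 1: Rank x and y separately (midranks; no ties here).
rank(x): 2->2, 20->11, 17->10, 6->5, 1->1, 5->4, 14->8, 4->3, 12->7, 10->6, 16->9
rank(y): 13->6, 19->11, 15->8, 18->10, 6->4, 17->9, 5->3, 1->1, 3->2, 14->7, 7->5
Step 2: d_i = R_x(i) - R_y(i); compute d_i^2.
  (2-6)^2=16, (11-11)^2=0, (10-8)^2=4, (5-10)^2=25, (1-4)^2=9, (4-9)^2=25, (8-3)^2=25, (3-1)^2=4, (7-2)^2=25, (6-7)^2=1, (9-5)^2=16
sum(d^2) = 150.
Step 3: rho = 1 - 6*150 / (11*(11^2 - 1)) = 1 - 900/1320 = 0.318182.
Step 4: Under H0, t = rho * sqrt((n-2)/(1-rho^2)) = 1.0069 ~ t(9).
Step 5: Two-sided p-value from the t-distribution with 9 df = 0.340298.
Step 6: alpha = 0.05. fail to reject H0.

rho = 0.3182, p = 0.340298, fail to reject H0 at alpha = 0.05.


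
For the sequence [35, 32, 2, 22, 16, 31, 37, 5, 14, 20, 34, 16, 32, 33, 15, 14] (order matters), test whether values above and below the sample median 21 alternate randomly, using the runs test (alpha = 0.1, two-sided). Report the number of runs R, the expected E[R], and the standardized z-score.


Step 1: Compute median = 21; label A = above, B = below.
Labels in order: AABABAABBBABAABB  (n_A = 8, n_B = 8)
Step 2: Count runs R = 10.
Step 3: Under H0 (random ordering), E[R] = 2*n_A*n_B/(n_A+n_B) + 1 = 2*8*8/16 + 1 = 9.0000.
        Var[R] = 2*n_A*n_B*(2*n_A*n_B - n_A - n_B) / ((n_A+n_B)^2 * (n_A+n_B-1)) = 14336/3840 = 3.7333.
        SD[R] = 1.9322.
Step 4: Continuity-corrected z = (R - 0.5 - E[R]) / SD[R] = (10 - 0.5 - 9.0000) / 1.9322 = 0.2588.
Step 5: Two-sided p-value via normal approximation = 2*(1 - Phi(|z|)) = 0.795809.
Step 6: alpha = 0.1. fail to reject H0.

R = 10, z = 0.2588, p = 0.795809, fail to reject H0.


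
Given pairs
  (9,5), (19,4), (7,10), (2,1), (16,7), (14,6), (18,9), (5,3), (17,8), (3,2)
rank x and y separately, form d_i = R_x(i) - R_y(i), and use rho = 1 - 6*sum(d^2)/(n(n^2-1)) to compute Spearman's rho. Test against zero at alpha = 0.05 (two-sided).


Step 1: Rank x and y separately (midranks; no ties here).
rank(x): 9->5, 19->10, 7->4, 2->1, 16->7, 14->6, 18->9, 5->3, 17->8, 3->2
rank(y): 5->5, 4->4, 10->10, 1->1, 7->7, 6->6, 9->9, 3->3, 8->8, 2->2
Step 2: d_i = R_x(i) - R_y(i); compute d_i^2.
  (5-5)^2=0, (10-4)^2=36, (4-10)^2=36, (1-1)^2=0, (7-7)^2=0, (6-6)^2=0, (9-9)^2=0, (3-3)^2=0, (8-8)^2=0, (2-2)^2=0
sum(d^2) = 72.
Step 3: rho = 1 - 6*72 / (10*(10^2 - 1)) = 1 - 432/990 = 0.563636.
Step 4: Under H0, t = rho * sqrt((n-2)/(1-rho^2)) = 1.9300 ~ t(8).
Step 5: Two-sided p-value from the t-distribution with 8 df = 0.089724.
Step 6: alpha = 0.05. fail to reject H0.

rho = 0.5636, p = 0.089724, fail to reject H0 at alpha = 0.05.


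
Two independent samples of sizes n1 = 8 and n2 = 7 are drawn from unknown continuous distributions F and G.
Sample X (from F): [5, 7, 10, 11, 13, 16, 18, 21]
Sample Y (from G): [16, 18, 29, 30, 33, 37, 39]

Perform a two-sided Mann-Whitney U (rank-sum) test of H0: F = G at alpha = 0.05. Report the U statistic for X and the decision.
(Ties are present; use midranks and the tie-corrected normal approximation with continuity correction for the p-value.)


Step 1: Combine and sort all 15 observations; assign midranks.
sorted (value, group): (5,X), (7,X), (10,X), (11,X), (13,X), (16,X), (16,Y), (18,X), (18,Y), (21,X), (29,Y), (30,Y), (33,Y), (37,Y), (39,Y)
ranks: 5->1, 7->2, 10->3, 11->4, 13->5, 16->6.5, 16->6.5, 18->8.5, 18->8.5, 21->10, 29->11, 30->12, 33->13, 37->14, 39->15
Step 2: Rank sum for X: R1 = 1 + 2 + 3 + 4 + 5 + 6.5 + 8.5 + 10 = 40.
Step 3: U_X = R1 - n1(n1+1)/2 = 40 - 8*9/2 = 40 - 36 = 4.
       U_Y = n1*n2 - U_X = 56 - 4 = 52.
Step 4: Ties are present, so use the tie-corrected normal approximation (with continuity correction) for the p-value.
Step 5: p-value = 0.006441; compare to alpha = 0.05. reject H0.

U_X = 4, p = 0.006441, reject H0 at alpha = 0.05.


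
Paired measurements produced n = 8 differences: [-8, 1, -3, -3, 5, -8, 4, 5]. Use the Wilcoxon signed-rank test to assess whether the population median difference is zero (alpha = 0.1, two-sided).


Step 1: Drop any zero differences (none here) and take |d_i|.
|d| = [8, 1, 3, 3, 5, 8, 4, 5]
Step 2: Midrank |d_i| (ties get averaged ranks).
ranks: |8|->7.5, |1|->1, |3|->2.5, |3|->2.5, |5|->5.5, |8|->7.5, |4|->4, |5|->5.5
Step 3: Attach original signs; sum ranks with positive sign and with negative sign.
W+ = 1 + 5.5 + 4 + 5.5 = 16
W- = 7.5 + 2.5 + 2.5 + 7.5 = 20
(Check: W+ + W- = 36 should equal n(n+1)/2 = 36.)
Step 4: Test statistic W = min(W+, W-) = 16.
Step 5: Ties in |d|, so use the tie-corrected normal approximation.
        E[W] = n(n+1)/4 = 8*9/4 = 18.
        Tie groups: |d|=3 (t=2), |d|=5 (t=2), |d|=8 (t=2); sum(t^3 - t) = 18.
        Var[W] = n(n+1)(2n+1)/24 - sum(t^3-t)/48 = 1224/24 - 18/48 = 50.625.
        z = (W - E[W]) / sqrt(Var[W]) = (16 - 18) / 7.1151 = -0.2811.
        Two-sided p = 2*Phi(z) = 0.778640.
Step 6: alpha = 0.1. fail to reject H0.

W+ = 16, W- = 20, W = min = 16, p = 0.778640, fail to reject H0.


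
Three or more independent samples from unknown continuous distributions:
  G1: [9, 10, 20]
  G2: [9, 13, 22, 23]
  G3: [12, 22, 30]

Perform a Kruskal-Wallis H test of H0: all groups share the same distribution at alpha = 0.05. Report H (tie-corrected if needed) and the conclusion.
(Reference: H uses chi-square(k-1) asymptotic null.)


Step 1: Combine all N = 10 observations and assign midranks.
sorted (value, group, rank): (9,G1,1.5), (9,G2,1.5), (10,G1,3), (12,G3,4), (13,G2,5), (20,G1,6), (22,G2,7.5), (22,G3,7.5), (23,G2,9), (30,G3,10)
Step 2: Sum ranks within each group.
R_1 = 10.5 (n_1 = 3)
R_2 = 23 (n_2 = 4)
R_3 = 21.5 (n_3 = 3)
Step 3: H = 12/(N(N+1)) * sum(R_i^2/n_i) - 3(N+1)
     = 12/(10*11) * (10.5^2/3 + 23^2/4 + 21.5^2/3) - 3*11
     = 0.109091 * 323.083 - 33
     = 2.245455.
Step 4: Ties present; correction factor C = 1 - 12/(10^3 - 10) = 0.987879. Corrected H = 2.245455 / 0.987879 = 2.273006.
Step 5: Under H0, H ~ chi^2(2); p-value = 0.320939.
Step 6: alpha = 0.05. fail to reject H0.

H = 2.2730, df = 2, p = 0.320939, fail to reject H0.


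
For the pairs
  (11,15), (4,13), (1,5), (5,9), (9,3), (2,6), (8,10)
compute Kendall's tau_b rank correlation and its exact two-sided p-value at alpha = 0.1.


Step 1: Enumerate the 21 unordered pairs (i,j) with i<j and classify each by sign(x_j-x_i) * sign(y_j-y_i).
  (1,2):dx=-7,dy=-2->C; (1,3):dx=-10,dy=-10->C; (1,4):dx=-6,dy=-6->C; (1,5):dx=-2,dy=-12->C
  (1,6):dx=-9,dy=-9->C; (1,7):dx=-3,dy=-5->C; (2,3):dx=-3,dy=-8->C; (2,4):dx=+1,dy=-4->D
  (2,5):dx=+5,dy=-10->D; (2,6):dx=-2,dy=-7->C; (2,7):dx=+4,dy=-3->D; (3,4):dx=+4,dy=+4->C
  (3,5):dx=+8,dy=-2->D; (3,6):dx=+1,dy=+1->C; (3,7):dx=+7,dy=+5->C; (4,5):dx=+4,dy=-6->D
  (4,6):dx=-3,dy=-3->C; (4,7):dx=+3,dy=+1->C; (5,6):dx=-7,dy=+3->D; (5,7):dx=-1,dy=+7->D
  (6,7):dx=+6,dy=+4->C
Step 2: C = 14, D = 7, total pairs = 21.
Step 3: tau = (C - D)/(n(n-1)/2) = (14 - 7)/21 = 0.333333.
Step 4: Exact two-sided p-value (enumerate n! = 5040 permutations of y under H0): p = 0.381349.
Step 5: alpha = 0.1. fail to reject H0.

tau_b = 0.3333 (C=14, D=7), p = 0.381349, fail to reject H0.


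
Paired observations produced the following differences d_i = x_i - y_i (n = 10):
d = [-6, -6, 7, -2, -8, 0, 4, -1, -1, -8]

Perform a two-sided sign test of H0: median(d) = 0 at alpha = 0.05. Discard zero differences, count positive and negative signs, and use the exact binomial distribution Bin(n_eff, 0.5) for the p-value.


Step 1: Discard zero differences. Original n = 10; n_eff = number of nonzero differences = 9.
Nonzero differences (with sign): -6, -6, +7, -2, -8, +4, -1, -1, -8
Step 2: Count signs: positive = 2, negative = 7.
Step 3: Under H0: P(positive) = 0.5, so the number of positives S ~ Bin(9, 0.5).
Step 4: Two-sided exact p-value = sum of Bin(9,0.5) probabilities at or below the observed probability = 0.179688.
Step 5: alpha = 0.05. fail to reject H0.

n_eff = 9, pos = 2, neg = 7, p = 0.179688, fail to reject H0.


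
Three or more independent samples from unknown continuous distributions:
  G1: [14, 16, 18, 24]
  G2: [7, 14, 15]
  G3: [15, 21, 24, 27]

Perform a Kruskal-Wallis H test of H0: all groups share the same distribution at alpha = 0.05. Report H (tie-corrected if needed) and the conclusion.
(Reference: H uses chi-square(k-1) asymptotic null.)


Step 1: Combine all N = 11 observations and assign midranks.
sorted (value, group, rank): (7,G2,1), (14,G1,2.5), (14,G2,2.5), (15,G2,4.5), (15,G3,4.5), (16,G1,6), (18,G1,7), (21,G3,8), (24,G1,9.5), (24,G3,9.5), (27,G3,11)
Step 2: Sum ranks within each group.
R_1 = 25 (n_1 = 4)
R_2 = 8 (n_2 = 3)
R_3 = 33 (n_3 = 4)
Step 3: H = 12/(N(N+1)) * sum(R_i^2/n_i) - 3(N+1)
     = 12/(11*12) * (25^2/4 + 8^2/3 + 33^2/4) - 3*12
     = 0.090909 * 449.833 - 36
     = 4.893939.
Step 4: Ties present; correction factor C = 1 - 18/(11^3 - 11) = 0.986364. Corrected H = 4.893939 / 0.986364 = 4.961598.
Step 5: Under H0, H ~ chi^2(2); p-value = 0.083676.
Step 6: alpha = 0.05. fail to reject H0.

H = 4.9616, df = 2, p = 0.083676, fail to reject H0.


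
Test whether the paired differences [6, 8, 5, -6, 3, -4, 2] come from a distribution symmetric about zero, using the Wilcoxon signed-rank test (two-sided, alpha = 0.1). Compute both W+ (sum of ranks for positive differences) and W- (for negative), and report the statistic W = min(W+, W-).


Step 1: Drop any zero differences (none here) and take |d_i|.
|d| = [6, 8, 5, 6, 3, 4, 2]
Step 2: Midrank |d_i| (ties get averaged ranks).
ranks: |6|->5.5, |8|->7, |5|->4, |6|->5.5, |3|->2, |4|->3, |2|->1
Step 3: Attach original signs; sum ranks with positive sign and with negative sign.
W+ = 5.5 + 7 + 4 + 2 + 1 = 19.5
W- = 5.5 + 3 = 8.5
(Check: W+ + W- = 28 should equal n(n+1)/2 = 28.)
Step 4: Test statistic W = min(W+, W-) = 8.5.
Step 5: Ties in |d|, so use the tie-corrected normal approximation.
        E[W] = n(n+1)/4 = 7*8/4 = 14.
        Tie groups: |d|=6 (t=2); sum(t^3 - t) = 6.
        Var[W] = n(n+1)(2n+1)/24 - sum(t^3-t)/48 = 840/24 - 6/48 = 34.875.
        z = (W - E[W]) / sqrt(Var[W]) = (8.5 - 14) / 5.9055 = -0.9313.
        Two-sided p = 2*Phi(z) = 0.351681.
Step 6: alpha = 0.1. fail to reject H0.

W+ = 19.5, W- = 8.5, W = min = 8.5, p = 0.351681, fail to reject H0.


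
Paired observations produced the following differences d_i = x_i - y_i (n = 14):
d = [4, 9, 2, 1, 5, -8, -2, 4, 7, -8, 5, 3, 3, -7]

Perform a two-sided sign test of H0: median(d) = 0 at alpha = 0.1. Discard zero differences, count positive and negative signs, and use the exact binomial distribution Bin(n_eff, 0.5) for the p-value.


Step 1: Discard zero differences. Original n = 14; n_eff = number of nonzero differences = 14.
Nonzero differences (with sign): +4, +9, +2, +1, +5, -8, -2, +4, +7, -8, +5, +3, +3, -7
Step 2: Count signs: positive = 10, negative = 4.
Step 3: Under H0: P(positive) = 0.5, so the number of positives S ~ Bin(14, 0.5).
Step 4: Two-sided exact p-value = sum of Bin(14,0.5) probabilities at or below the observed probability = 0.179565.
Step 5: alpha = 0.1. fail to reject H0.

n_eff = 14, pos = 10, neg = 4, p = 0.179565, fail to reject H0.


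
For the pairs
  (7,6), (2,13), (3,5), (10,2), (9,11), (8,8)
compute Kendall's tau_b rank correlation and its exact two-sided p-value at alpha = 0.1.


Step 1: Enumerate the 15 unordered pairs (i,j) with i<j and classify each by sign(x_j-x_i) * sign(y_j-y_i).
  (1,2):dx=-5,dy=+7->D; (1,3):dx=-4,dy=-1->C; (1,4):dx=+3,dy=-4->D; (1,5):dx=+2,dy=+5->C
  (1,6):dx=+1,dy=+2->C; (2,3):dx=+1,dy=-8->D; (2,4):dx=+8,dy=-11->D; (2,5):dx=+7,dy=-2->D
  (2,6):dx=+6,dy=-5->D; (3,4):dx=+7,dy=-3->D; (3,5):dx=+6,dy=+6->C; (3,6):dx=+5,dy=+3->C
  (4,5):dx=-1,dy=+9->D; (4,6):dx=-2,dy=+6->D; (5,6):dx=-1,dy=-3->C
Step 2: C = 6, D = 9, total pairs = 15.
Step 3: tau = (C - D)/(n(n-1)/2) = (6 - 9)/15 = -0.200000.
Step 4: Exact two-sided p-value (enumerate n! = 720 permutations of y under H0): p = 0.719444.
Step 5: alpha = 0.1. fail to reject H0.

tau_b = -0.2000 (C=6, D=9), p = 0.719444, fail to reject H0.


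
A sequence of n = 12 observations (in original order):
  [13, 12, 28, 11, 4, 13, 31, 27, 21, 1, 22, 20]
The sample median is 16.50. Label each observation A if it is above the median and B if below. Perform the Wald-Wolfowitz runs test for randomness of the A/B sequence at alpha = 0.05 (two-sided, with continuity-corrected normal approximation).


Step 1: Compute median = 16.50; label A = above, B = below.
Labels in order: BBABBBAAABAA  (n_A = 6, n_B = 6)
Step 2: Count runs R = 6.
Step 3: Under H0 (random ordering), E[R] = 2*n_A*n_B/(n_A+n_B) + 1 = 2*6*6/12 + 1 = 7.0000.
        Var[R] = 2*n_A*n_B*(2*n_A*n_B - n_A - n_B) / ((n_A+n_B)^2 * (n_A+n_B-1)) = 4320/1584 = 2.7273.
        SD[R] = 1.6514.
Step 4: Continuity-corrected z = (R + 0.5 - E[R]) / SD[R] = (6 + 0.5 - 7.0000) / 1.6514 = -0.3028.
Step 5: Two-sided p-value via normal approximation = 2*(1 - Phi(|z|)) = 0.762069.
Step 6: alpha = 0.05. fail to reject H0.

R = 6, z = -0.3028, p = 0.762069, fail to reject H0.


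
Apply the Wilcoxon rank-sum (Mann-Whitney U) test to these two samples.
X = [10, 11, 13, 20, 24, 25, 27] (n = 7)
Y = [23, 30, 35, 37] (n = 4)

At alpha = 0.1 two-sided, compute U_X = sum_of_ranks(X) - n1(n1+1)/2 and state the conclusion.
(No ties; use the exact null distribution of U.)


Step 1: Combine and sort all 11 observations; assign midranks.
sorted (value, group): (10,X), (11,X), (13,X), (20,X), (23,Y), (24,X), (25,X), (27,X), (30,Y), (35,Y), (37,Y)
ranks: 10->1, 11->2, 13->3, 20->4, 23->5, 24->6, 25->7, 27->8, 30->9, 35->10, 37->11
Step 2: Rank sum for X: R1 = 1 + 2 + 3 + 4 + 6 + 7 + 8 = 31.
Step 3: U_X = R1 - n1(n1+1)/2 = 31 - 7*8/2 = 31 - 28 = 3.
       U_Y = n1*n2 - U_X = 28 - 3 = 25.
Step 4: No ties, so the exact null distribution of U (based on enumerating the C(11,7) = 330 equally likely rank assignments) gives the two-sided p-value.
Step 5: p-value = 0.042424; compare to alpha = 0.1. reject H0.

U_X = 3, p = 0.042424, reject H0 at alpha = 0.1.


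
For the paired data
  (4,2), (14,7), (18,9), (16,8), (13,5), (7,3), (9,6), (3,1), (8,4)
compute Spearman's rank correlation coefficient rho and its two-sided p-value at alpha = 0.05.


Step 1: Rank x and y separately (midranks; no ties here).
rank(x): 4->2, 14->7, 18->9, 16->8, 13->6, 7->3, 9->5, 3->1, 8->4
rank(y): 2->2, 7->7, 9->9, 8->8, 5->5, 3->3, 6->6, 1->1, 4->4
Step 2: d_i = R_x(i) - R_y(i); compute d_i^2.
  (2-2)^2=0, (7-7)^2=0, (9-9)^2=0, (8-8)^2=0, (6-5)^2=1, (3-3)^2=0, (5-6)^2=1, (1-1)^2=0, (4-4)^2=0
sum(d^2) = 2.
Step 3: rho = 1 - 6*2 / (9*(9^2 - 1)) = 1 - 12/720 = 0.983333.
Step 4: Under H0, t = rho * sqrt((n-2)/(1-rho^2)) = 14.3096 ~ t(7).
Step 5: Two-sided p-value from the t-distribution with 7 df = 0.000002.
Step 6: alpha = 0.05. reject H0.

rho = 0.9833, p = 0.000002, reject H0 at alpha = 0.05.


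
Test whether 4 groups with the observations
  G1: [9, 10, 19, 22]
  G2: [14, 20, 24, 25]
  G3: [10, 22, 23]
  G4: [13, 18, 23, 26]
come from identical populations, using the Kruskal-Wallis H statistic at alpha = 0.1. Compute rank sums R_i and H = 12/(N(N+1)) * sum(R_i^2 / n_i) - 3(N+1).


Step 1: Combine all N = 15 observations and assign midranks.
sorted (value, group, rank): (9,G1,1), (10,G1,2.5), (10,G3,2.5), (13,G4,4), (14,G2,5), (18,G4,6), (19,G1,7), (20,G2,8), (22,G1,9.5), (22,G3,9.5), (23,G3,11.5), (23,G4,11.5), (24,G2,13), (25,G2,14), (26,G4,15)
Step 2: Sum ranks within each group.
R_1 = 20 (n_1 = 4)
R_2 = 40 (n_2 = 4)
R_3 = 23.5 (n_3 = 3)
R_4 = 36.5 (n_4 = 4)
Step 3: H = 12/(N(N+1)) * sum(R_i^2/n_i) - 3(N+1)
     = 12/(15*16) * (20^2/4 + 40^2/4 + 23.5^2/3 + 36.5^2/4) - 3*16
     = 0.050000 * 1017.15 - 48
     = 2.857292.
Step 4: Ties present; correction factor C = 1 - 18/(15^3 - 15) = 0.994643. Corrected H = 2.857292 / 0.994643 = 2.872681.
Step 5: Under H0, H ~ chi^2(3); p-value = 0.411675.
Step 6: alpha = 0.1. fail to reject H0.

H = 2.8727, df = 3, p = 0.411675, fail to reject H0.


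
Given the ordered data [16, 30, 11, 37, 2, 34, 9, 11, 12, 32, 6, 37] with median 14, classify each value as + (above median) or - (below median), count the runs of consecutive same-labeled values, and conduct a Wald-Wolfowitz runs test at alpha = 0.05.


Step 1: Compute median = 14; label A = above, B = below.
Labels in order: AABABABBBABA  (n_A = 6, n_B = 6)
Step 2: Count runs R = 9.
Step 3: Under H0 (random ordering), E[R] = 2*n_A*n_B/(n_A+n_B) + 1 = 2*6*6/12 + 1 = 7.0000.
        Var[R] = 2*n_A*n_B*(2*n_A*n_B - n_A - n_B) / ((n_A+n_B)^2 * (n_A+n_B-1)) = 4320/1584 = 2.7273.
        SD[R] = 1.6514.
Step 4: Continuity-corrected z = (R - 0.5 - E[R]) / SD[R] = (9 - 0.5 - 7.0000) / 1.6514 = 0.9083.
Step 5: Two-sided p-value via normal approximation = 2*(1 - Phi(|z|)) = 0.363722.
Step 6: alpha = 0.05. fail to reject H0.

R = 9, z = 0.9083, p = 0.363722, fail to reject H0.


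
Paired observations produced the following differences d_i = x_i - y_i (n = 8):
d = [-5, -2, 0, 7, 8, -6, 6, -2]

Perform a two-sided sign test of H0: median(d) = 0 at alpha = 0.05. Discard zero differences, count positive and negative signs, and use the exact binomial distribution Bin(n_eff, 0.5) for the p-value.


Step 1: Discard zero differences. Original n = 8; n_eff = number of nonzero differences = 7.
Nonzero differences (with sign): -5, -2, +7, +8, -6, +6, -2
Step 2: Count signs: positive = 3, negative = 4.
Step 3: Under H0: P(positive) = 0.5, so the number of positives S ~ Bin(7, 0.5).
Step 4: Two-sided exact p-value = sum of Bin(7,0.5) probabilities at or below the observed probability = 1.000000.
Step 5: alpha = 0.05. fail to reject H0.

n_eff = 7, pos = 3, neg = 4, p = 1.000000, fail to reject H0.


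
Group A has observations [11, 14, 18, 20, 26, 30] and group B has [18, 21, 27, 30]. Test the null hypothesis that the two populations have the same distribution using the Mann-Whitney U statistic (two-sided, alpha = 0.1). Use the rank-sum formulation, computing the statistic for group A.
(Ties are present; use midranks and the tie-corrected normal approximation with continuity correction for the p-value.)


Step 1: Combine and sort all 10 observations; assign midranks.
sorted (value, group): (11,X), (14,X), (18,X), (18,Y), (20,X), (21,Y), (26,X), (27,Y), (30,X), (30,Y)
ranks: 11->1, 14->2, 18->3.5, 18->3.5, 20->5, 21->6, 26->7, 27->8, 30->9.5, 30->9.5
Step 2: Rank sum for X: R1 = 1 + 2 + 3.5 + 5 + 7 + 9.5 = 28.
Step 3: U_X = R1 - n1(n1+1)/2 = 28 - 6*7/2 = 28 - 21 = 7.
       U_Y = n1*n2 - U_X = 24 - 7 = 17.
Step 4: Ties are present, so use the tie-corrected normal approximation (with continuity correction) for the p-value.
Step 5: p-value = 0.334409; compare to alpha = 0.1. fail to reject H0.

U_X = 7, p = 0.334409, fail to reject H0 at alpha = 0.1.


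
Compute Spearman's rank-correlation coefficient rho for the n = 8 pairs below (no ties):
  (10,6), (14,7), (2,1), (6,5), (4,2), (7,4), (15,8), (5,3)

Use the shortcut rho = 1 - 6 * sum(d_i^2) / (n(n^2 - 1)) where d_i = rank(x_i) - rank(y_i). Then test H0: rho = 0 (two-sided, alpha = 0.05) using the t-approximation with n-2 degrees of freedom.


Step 1: Rank x and y separately (midranks; no ties here).
rank(x): 10->6, 14->7, 2->1, 6->4, 4->2, 7->5, 15->8, 5->3
rank(y): 6->6, 7->7, 1->1, 5->5, 2->2, 4->4, 8->8, 3->3
Step 2: d_i = R_x(i) - R_y(i); compute d_i^2.
  (6-6)^2=0, (7-7)^2=0, (1-1)^2=0, (4-5)^2=1, (2-2)^2=0, (5-4)^2=1, (8-8)^2=0, (3-3)^2=0
sum(d^2) = 2.
Step 3: rho = 1 - 6*2 / (8*(8^2 - 1)) = 1 - 12/504 = 0.976190.
Step 4: Under H0, t = rho * sqrt((n-2)/(1-rho^2)) = 11.0235 ~ t(6).
Step 5: Two-sided p-value from the t-distribution with 6 df = 0.000033.
Step 6: alpha = 0.05. reject H0.

rho = 0.9762, p = 0.000033, reject H0 at alpha = 0.05.


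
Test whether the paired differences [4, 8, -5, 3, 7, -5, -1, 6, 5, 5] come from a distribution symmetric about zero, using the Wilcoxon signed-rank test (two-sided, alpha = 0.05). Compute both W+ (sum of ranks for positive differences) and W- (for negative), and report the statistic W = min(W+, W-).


Step 1: Drop any zero differences (none here) and take |d_i|.
|d| = [4, 8, 5, 3, 7, 5, 1, 6, 5, 5]
Step 2: Midrank |d_i| (ties get averaged ranks).
ranks: |4|->3, |8|->10, |5|->5.5, |3|->2, |7|->9, |5|->5.5, |1|->1, |6|->8, |5|->5.5, |5|->5.5
Step 3: Attach original signs; sum ranks with positive sign and with negative sign.
W+ = 3 + 10 + 2 + 9 + 8 + 5.5 + 5.5 = 43
W- = 5.5 + 5.5 + 1 = 12
(Check: W+ + W- = 55 should equal n(n+1)/2 = 55.)
Step 4: Test statistic W = min(W+, W-) = 12.
Step 5: Ties in |d|, so use the tie-corrected normal approximation.
        E[W] = n(n+1)/4 = 10*11/4 = 27.5.
        Tie groups: |d|=5 (t=4); sum(t^3 - t) = 60.
        Var[W] = n(n+1)(2n+1)/24 - sum(t^3-t)/48 = 2310/24 - 60/48 = 95.
        z = (W - E[W]) / sqrt(Var[W]) = (12 - 27.5) / 9.7468 = -1.5903.
        Two-sided p = 2*Phi(z) = 0.111775.
Step 6: alpha = 0.05. fail to reject H0.

W+ = 43, W- = 12, W = min = 12, p = 0.111775, fail to reject H0.


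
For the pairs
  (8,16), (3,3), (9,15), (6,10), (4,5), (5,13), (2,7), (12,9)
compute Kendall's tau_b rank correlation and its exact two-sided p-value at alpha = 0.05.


Step 1: Enumerate the 28 unordered pairs (i,j) with i<j and classify each by sign(x_j-x_i) * sign(y_j-y_i).
  (1,2):dx=-5,dy=-13->C; (1,3):dx=+1,dy=-1->D; (1,4):dx=-2,dy=-6->C; (1,5):dx=-4,dy=-11->C
  (1,6):dx=-3,dy=-3->C; (1,7):dx=-6,dy=-9->C; (1,8):dx=+4,dy=-7->D; (2,3):dx=+6,dy=+12->C
  (2,4):dx=+3,dy=+7->C; (2,5):dx=+1,dy=+2->C; (2,6):dx=+2,dy=+10->C; (2,7):dx=-1,dy=+4->D
  (2,8):dx=+9,dy=+6->C; (3,4):dx=-3,dy=-5->C; (3,5):dx=-5,dy=-10->C; (3,6):dx=-4,dy=-2->C
  (3,7):dx=-7,dy=-8->C; (3,8):dx=+3,dy=-6->D; (4,5):dx=-2,dy=-5->C; (4,6):dx=-1,dy=+3->D
  (4,7):dx=-4,dy=-3->C; (4,8):dx=+6,dy=-1->D; (5,6):dx=+1,dy=+8->C; (5,7):dx=-2,dy=+2->D
  (5,8):dx=+8,dy=+4->C; (6,7):dx=-3,dy=-6->C; (6,8):dx=+7,dy=-4->D; (7,8):dx=+10,dy=+2->C
Step 2: C = 20, D = 8, total pairs = 28.
Step 3: tau = (C - D)/(n(n-1)/2) = (20 - 8)/28 = 0.428571.
Step 4: Exact two-sided p-value (enumerate n! = 40320 permutations of y under H0): p = 0.178869.
Step 5: alpha = 0.05. fail to reject H0.

tau_b = 0.4286 (C=20, D=8), p = 0.178869, fail to reject H0.


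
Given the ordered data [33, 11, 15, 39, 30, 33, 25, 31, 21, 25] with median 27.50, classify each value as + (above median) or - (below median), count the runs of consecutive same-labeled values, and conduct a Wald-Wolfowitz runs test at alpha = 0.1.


Step 1: Compute median = 27.50; label A = above, B = below.
Labels in order: ABBAAABABB  (n_A = 5, n_B = 5)
Step 2: Count runs R = 6.
Step 3: Under H0 (random ordering), E[R] = 2*n_A*n_B/(n_A+n_B) + 1 = 2*5*5/10 + 1 = 6.0000.
        Var[R] = 2*n_A*n_B*(2*n_A*n_B - n_A - n_B) / ((n_A+n_B)^2 * (n_A+n_B-1)) = 2000/900 = 2.2222.
        SD[R] = 1.4907.
Step 4: R = E[R], so z = 0 with no continuity correction.
Step 5: Two-sided p-value via normal approximation = 2*(1 - Phi(|z|)) = 1.000000.
Step 6: alpha = 0.1. fail to reject H0.

R = 6, z = 0.0000, p = 1.000000, fail to reject H0.


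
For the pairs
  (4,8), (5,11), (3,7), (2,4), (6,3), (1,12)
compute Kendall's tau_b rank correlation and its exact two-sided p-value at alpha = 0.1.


Step 1: Enumerate the 15 unordered pairs (i,j) with i<j and classify each by sign(x_j-x_i) * sign(y_j-y_i).
  (1,2):dx=+1,dy=+3->C; (1,3):dx=-1,dy=-1->C; (1,4):dx=-2,dy=-4->C; (1,5):dx=+2,dy=-5->D
  (1,6):dx=-3,dy=+4->D; (2,3):dx=-2,dy=-4->C; (2,4):dx=-3,dy=-7->C; (2,5):dx=+1,dy=-8->D
  (2,6):dx=-4,dy=+1->D; (3,4):dx=-1,dy=-3->C; (3,5):dx=+3,dy=-4->D; (3,6):dx=-2,dy=+5->D
  (4,5):dx=+4,dy=-1->D; (4,6):dx=-1,dy=+8->D; (5,6):dx=-5,dy=+9->D
Step 2: C = 6, D = 9, total pairs = 15.
Step 3: tau = (C - D)/(n(n-1)/2) = (6 - 9)/15 = -0.200000.
Step 4: Exact two-sided p-value (enumerate n! = 720 permutations of y under H0): p = 0.719444.
Step 5: alpha = 0.1. fail to reject H0.

tau_b = -0.2000 (C=6, D=9), p = 0.719444, fail to reject H0.


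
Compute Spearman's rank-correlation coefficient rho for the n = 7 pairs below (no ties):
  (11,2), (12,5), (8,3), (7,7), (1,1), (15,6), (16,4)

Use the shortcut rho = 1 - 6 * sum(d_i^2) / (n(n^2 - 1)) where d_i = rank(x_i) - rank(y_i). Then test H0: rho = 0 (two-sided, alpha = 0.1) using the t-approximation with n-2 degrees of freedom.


Step 1: Rank x and y separately (midranks; no ties here).
rank(x): 11->4, 12->5, 8->3, 7->2, 1->1, 15->6, 16->7
rank(y): 2->2, 5->5, 3->3, 7->7, 1->1, 6->6, 4->4
Step 2: d_i = R_x(i) - R_y(i); compute d_i^2.
  (4-2)^2=4, (5-5)^2=0, (3-3)^2=0, (2-7)^2=25, (1-1)^2=0, (6-6)^2=0, (7-4)^2=9
sum(d^2) = 38.
Step 3: rho = 1 - 6*38 / (7*(7^2 - 1)) = 1 - 228/336 = 0.321429.
Step 4: Under H0, t = rho * sqrt((n-2)/(1-rho^2)) = 0.7590 ~ t(5).
Step 5: Two-sided p-value from the t-distribution with 5 df = 0.482072.
Step 6: alpha = 0.1. fail to reject H0.

rho = 0.3214, p = 0.482072, fail to reject H0 at alpha = 0.1.


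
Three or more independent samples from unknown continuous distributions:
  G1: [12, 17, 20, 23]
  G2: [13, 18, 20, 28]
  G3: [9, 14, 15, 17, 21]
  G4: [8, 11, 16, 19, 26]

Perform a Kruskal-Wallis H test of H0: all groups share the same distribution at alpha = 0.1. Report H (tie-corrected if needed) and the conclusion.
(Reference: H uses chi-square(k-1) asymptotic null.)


Step 1: Combine all N = 18 observations and assign midranks.
sorted (value, group, rank): (8,G4,1), (9,G3,2), (11,G4,3), (12,G1,4), (13,G2,5), (14,G3,6), (15,G3,7), (16,G4,8), (17,G1,9.5), (17,G3,9.5), (18,G2,11), (19,G4,12), (20,G1,13.5), (20,G2,13.5), (21,G3,15), (23,G1,16), (26,G4,17), (28,G2,18)
Step 2: Sum ranks within each group.
R_1 = 43 (n_1 = 4)
R_2 = 47.5 (n_2 = 4)
R_3 = 39.5 (n_3 = 5)
R_4 = 41 (n_4 = 5)
Step 3: H = 12/(N(N+1)) * sum(R_i^2/n_i) - 3(N+1)
     = 12/(18*19) * (43^2/4 + 47.5^2/4 + 39.5^2/5 + 41^2/5) - 3*19
     = 0.035088 * 1674.56 - 57
     = 1.756579.
Step 4: Ties present; correction factor C = 1 - 12/(18^3 - 18) = 0.997936. Corrected H = 1.756579 / 0.997936 = 1.760212.
Step 5: Under H0, H ~ chi^2(3); p-value = 0.623631.
Step 6: alpha = 0.1. fail to reject H0.

H = 1.7602, df = 3, p = 0.623631, fail to reject H0.


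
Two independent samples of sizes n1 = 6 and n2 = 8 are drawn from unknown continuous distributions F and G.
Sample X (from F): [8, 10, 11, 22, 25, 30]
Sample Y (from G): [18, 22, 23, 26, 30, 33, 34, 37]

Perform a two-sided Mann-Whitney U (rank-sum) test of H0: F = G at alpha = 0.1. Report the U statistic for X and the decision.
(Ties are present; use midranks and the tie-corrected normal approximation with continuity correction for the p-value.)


Step 1: Combine and sort all 14 observations; assign midranks.
sorted (value, group): (8,X), (10,X), (11,X), (18,Y), (22,X), (22,Y), (23,Y), (25,X), (26,Y), (30,X), (30,Y), (33,Y), (34,Y), (37,Y)
ranks: 8->1, 10->2, 11->3, 18->4, 22->5.5, 22->5.5, 23->7, 25->8, 26->9, 30->10.5, 30->10.5, 33->12, 34->13, 37->14
Step 2: Rank sum for X: R1 = 1 + 2 + 3 + 5.5 + 8 + 10.5 = 30.
Step 3: U_X = R1 - n1(n1+1)/2 = 30 - 6*7/2 = 30 - 21 = 9.
       U_Y = n1*n2 - U_X = 48 - 9 = 39.
Step 4: Ties are present, so use the tie-corrected normal approximation (with continuity correction) for the p-value.
Step 5: p-value = 0.060646; compare to alpha = 0.1. reject H0.

U_X = 9, p = 0.060646, reject H0 at alpha = 0.1.


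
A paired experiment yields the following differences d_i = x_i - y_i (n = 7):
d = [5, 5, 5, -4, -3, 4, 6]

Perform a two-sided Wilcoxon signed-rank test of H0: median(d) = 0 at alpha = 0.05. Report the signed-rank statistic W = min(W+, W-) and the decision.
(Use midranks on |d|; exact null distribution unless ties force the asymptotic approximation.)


Step 1: Drop any zero differences (none here) and take |d_i|.
|d| = [5, 5, 5, 4, 3, 4, 6]
Step 2: Midrank |d_i| (ties get averaged ranks).
ranks: |5|->5, |5|->5, |5|->5, |4|->2.5, |3|->1, |4|->2.5, |6|->7
Step 3: Attach original signs; sum ranks with positive sign and with negative sign.
W+ = 5 + 5 + 5 + 2.5 + 7 = 24.5
W- = 2.5 + 1 = 3.5
(Check: W+ + W- = 28 should equal n(n+1)/2 = 28.)
Step 4: Test statistic W = min(W+, W-) = 3.5.
Step 5: Ties in |d|, so use the tie-corrected normal approximation.
        E[W] = n(n+1)/4 = 7*8/4 = 14.
        Tie groups: |d|=4 (t=2), |d|=5 (t=3); sum(t^3 - t) = 30.
        Var[W] = n(n+1)(2n+1)/24 - sum(t^3-t)/48 = 840/24 - 30/48 = 34.375.
        z = (W - E[W]) / sqrt(Var[W]) = (3.5 - 14) / 5.8630 = -1.7909.
        Two-sided p = 2*Phi(z) = 0.073312.
Step 6: alpha = 0.05. fail to reject H0.

W+ = 24.5, W- = 3.5, W = min = 3.5, p = 0.073312, fail to reject H0.


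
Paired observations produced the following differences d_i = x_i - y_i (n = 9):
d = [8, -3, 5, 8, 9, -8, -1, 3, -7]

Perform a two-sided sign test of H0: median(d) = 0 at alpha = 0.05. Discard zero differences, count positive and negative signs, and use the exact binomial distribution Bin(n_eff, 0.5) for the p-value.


Step 1: Discard zero differences. Original n = 9; n_eff = number of nonzero differences = 9.
Nonzero differences (with sign): +8, -3, +5, +8, +9, -8, -1, +3, -7
Step 2: Count signs: positive = 5, negative = 4.
Step 3: Under H0: P(positive) = 0.5, so the number of positives S ~ Bin(9, 0.5).
Step 4: Two-sided exact p-value = sum of Bin(9,0.5) probabilities at or below the observed probability = 1.000000.
Step 5: alpha = 0.05. fail to reject H0.

n_eff = 9, pos = 5, neg = 4, p = 1.000000, fail to reject H0.


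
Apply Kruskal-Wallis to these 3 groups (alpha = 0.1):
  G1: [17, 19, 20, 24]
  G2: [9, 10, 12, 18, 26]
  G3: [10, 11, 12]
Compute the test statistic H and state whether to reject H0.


Step 1: Combine all N = 12 observations and assign midranks.
sorted (value, group, rank): (9,G2,1), (10,G2,2.5), (10,G3,2.5), (11,G3,4), (12,G2,5.5), (12,G3,5.5), (17,G1,7), (18,G2,8), (19,G1,9), (20,G1,10), (24,G1,11), (26,G2,12)
Step 2: Sum ranks within each group.
R_1 = 37 (n_1 = 4)
R_2 = 29 (n_2 = 5)
R_3 = 12 (n_3 = 3)
Step 3: H = 12/(N(N+1)) * sum(R_i^2/n_i) - 3(N+1)
     = 12/(12*13) * (37^2/4 + 29^2/5 + 12^2/3) - 3*13
     = 0.076923 * 558.45 - 39
     = 3.957692.
Step 4: Ties present; correction factor C = 1 - 12/(12^3 - 12) = 0.993007. Corrected H = 3.957692 / 0.993007 = 3.985563.
Step 5: Under H0, H ~ chi^2(2); p-value = 0.136316.
Step 6: alpha = 0.1. fail to reject H0.

H = 3.9856, df = 2, p = 0.136316, fail to reject H0.


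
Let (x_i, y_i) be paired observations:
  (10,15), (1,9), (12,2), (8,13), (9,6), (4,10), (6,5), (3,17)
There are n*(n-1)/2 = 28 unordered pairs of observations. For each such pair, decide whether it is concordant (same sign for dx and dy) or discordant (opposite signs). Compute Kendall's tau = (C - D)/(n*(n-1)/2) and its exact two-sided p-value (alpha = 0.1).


Step 1: Enumerate the 28 unordered pairs (i,j) with i<j and classify each by sign(x_j-x_i) * sign(y_j-y_i).
  (1,2):dx=-9,dy=-6->C; (1,3):dx=+2,dy=-13->D; (1,4):dx=-2,dy=-2->C; (1,5):dx=-1,dy=-9->C
  (1,6):dx=-6,dy=-5->C; (1,7):dx=-4,dy=-10->C; (1,8):dx=-7,dy=+2->D; (2,3):dx=+11,dy=-7->D
  (2,4):dx=+7,dy=+4->C; (2,5):dx=+8,dy=-3->D; (2,6):dx=+3,dy=+1->C; (2,7):dx=+5,dy=-4->D
  (2,8):dx=+2,dy=+8->C; (3,4):dx=-4,dy=+11->D; (3,5):dx=-3,dy=+4->D; (3,6):dx=-8,dy=+8->D
  (3,7):dx=-6,dy=+3->D; (3,8):dx=-9,dy=+15->D; (4,5):dx=+1,dy=-7->D; (4,6):dx=-4,dy=-3->C
  (4,7):dx=-2,dy=-8->C; (4,8):dx=-5,dy=+4->D; (5,6):dx=-5,dy=+4->D; (5,7):dx=-3,dy=-1->C
  (5,8):dx=-6,dy=+11->D; (6,7):dx=+2,dy=-5->D; (6,8):dx=-1,dy=+7->D; (7,8):dx=-3,dy=+12->D
Step 2: C = 11, D = 17, total pairs = 28.
Step 3: tau = (C - D)/(n(n-1)/2) = (11 - 17)/28 = -0.214286.
Step 4: Exact two-sided p-value (enumerate n! = 40320 permutations of y under H0): p = 0.548413.
Step 5: alpha = 0.1. fail to reject H0.

tau_b = -0.2143 (C=11, D=17), p = 0.548413, fail to reject H0.
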